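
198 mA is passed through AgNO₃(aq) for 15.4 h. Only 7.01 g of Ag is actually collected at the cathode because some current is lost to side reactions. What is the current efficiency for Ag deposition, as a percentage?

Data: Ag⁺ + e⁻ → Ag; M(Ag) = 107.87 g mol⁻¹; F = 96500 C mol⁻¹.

57.1 %

Q = I·t = 0.1980 × 55440 = 10980 C; n(e⁻) = 10980/96500 = 0.1138 mol.
Theoretical n(Ag) = n(e⁻)/1 = 0.1138 mol, i.e. m_theo = 0.1138 × 107.87 = 12.27 g.
Efficiency = m_actual / m_theo = 7.01 / 12.27 = 57.1 %.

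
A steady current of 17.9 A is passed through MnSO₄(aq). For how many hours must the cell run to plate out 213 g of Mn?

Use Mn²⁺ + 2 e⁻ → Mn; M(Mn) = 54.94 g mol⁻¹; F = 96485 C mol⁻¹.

11.6 h

n(Mn) = m/M = 213 / 54.94 = 3.877 mol.
Each Mn atom requires 2 electrons, so n(e⁻) = 2 × 3.877 = 7.754 mol.
Q = n(e⁻)·F = 7.754 × 96485 = 748100 C.
t = Q/I = 748100 / 17.90 A = 41800 s = 11.6 h.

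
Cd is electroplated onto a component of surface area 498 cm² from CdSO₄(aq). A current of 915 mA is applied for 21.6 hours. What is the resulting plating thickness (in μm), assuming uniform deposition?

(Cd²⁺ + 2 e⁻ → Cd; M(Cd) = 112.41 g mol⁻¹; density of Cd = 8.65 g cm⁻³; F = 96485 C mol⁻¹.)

Q = I·t = 0.9150 × 77760 = 71150 C; n(e⁻) = 0.7374 mol.
n(Cd) = n(e⁻)/2 = 0.3687 mol, so m = 0.3687 × 112.41 = 41.45 g.
Volume = m/ρ = 41.45 / 8.65 = 4.792 cm³.
Thickness = V/A = 4.792 / 498 = 0.00962 cm = 96.2 μm.

96.2 μm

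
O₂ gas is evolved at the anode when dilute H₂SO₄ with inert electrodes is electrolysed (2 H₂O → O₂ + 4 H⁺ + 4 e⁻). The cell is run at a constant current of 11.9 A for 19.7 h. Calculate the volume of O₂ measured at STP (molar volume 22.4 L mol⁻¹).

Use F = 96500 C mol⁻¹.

Q = I·t = 11.90 A × 70920 s = 843900 C.
n(e⁻) = Q/F = 843900 / 96500 = 8.746 mol.
4 electrons are transferred per O₂ molecule, so n(O₂) = 8.746 / 4 = 2.186 mol.
V = n × V_m = 2.186 × 22.4 = 49.0 L.

49.0 L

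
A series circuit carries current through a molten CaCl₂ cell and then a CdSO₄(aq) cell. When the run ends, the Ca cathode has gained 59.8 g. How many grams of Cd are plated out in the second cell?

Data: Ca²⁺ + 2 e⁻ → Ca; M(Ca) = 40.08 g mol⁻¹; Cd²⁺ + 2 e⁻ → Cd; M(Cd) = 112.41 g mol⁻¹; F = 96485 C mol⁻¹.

168 g

n(Ca) = 59.8 / 40.08 = 1.492 mol.
Since Ca²⁺ + 2 e⁻ → Ca, n(e⁻) passed = 2 × 1.492 = 2.984 mol.
Cells in series carry the same charge, so the same 2.984 mol of electrons passes through cell 2.
Cd²⁺ + 2 e⁻ → Cd, so n(Cd) = 2.984 / 2 = 1.492 mol.
m(Cd) = 1.492 × 112.41 = 168 g.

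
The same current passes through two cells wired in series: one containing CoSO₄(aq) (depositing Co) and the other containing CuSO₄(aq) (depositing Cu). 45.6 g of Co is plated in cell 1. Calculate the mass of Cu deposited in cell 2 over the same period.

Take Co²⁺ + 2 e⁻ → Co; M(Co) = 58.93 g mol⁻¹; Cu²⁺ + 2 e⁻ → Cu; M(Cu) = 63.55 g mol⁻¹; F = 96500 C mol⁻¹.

49.2 g

n(Co) = 45.6 / 58.93 = 0.7738 mol.
Since Co²⁺ + 2 e⁻ → Co, n(e⁻) passed = 2 × 0.7738 = 1.548 mol.
Cells in series carry the same charge, so the same 1.548 mol of electrons passes through cell 2.
Cu²⁺ + 2 e⁻ → Cu, so n(Cu) = 1.548 / 2 = 0.7738 mol.
m(Cu) = 0.7738 × 63.55 = 49.2 g.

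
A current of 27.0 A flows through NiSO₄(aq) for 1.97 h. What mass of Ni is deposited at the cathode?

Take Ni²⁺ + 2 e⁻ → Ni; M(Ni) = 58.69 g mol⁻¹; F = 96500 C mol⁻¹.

Q = I·t = 27.00 A × 7092.0 s = 191500 C.
n(e⁻) = Q/F = 191500 / 96500 = 1.984 mol.
Ni²⁺ + 2 e⁻ → Ni, so n(Ni) = n(e⁻)/2 = 0.9921 mol.
m = n·M = 0.9921 × 58.69 = 58.2 g.

58.2 g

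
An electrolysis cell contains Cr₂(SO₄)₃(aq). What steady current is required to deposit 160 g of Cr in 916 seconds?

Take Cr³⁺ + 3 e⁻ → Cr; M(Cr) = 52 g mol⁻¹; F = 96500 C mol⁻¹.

972 A

n(Cr) = 160 / 52 = 3.077 mol.
n(e⁻) = 3 × 3.077 = 9.231 mol.
Q = n(e⁻)·F = 9.231 × 96500 = 890800 C.
I = Q/t = 890800 / 916.00 s = 972 A.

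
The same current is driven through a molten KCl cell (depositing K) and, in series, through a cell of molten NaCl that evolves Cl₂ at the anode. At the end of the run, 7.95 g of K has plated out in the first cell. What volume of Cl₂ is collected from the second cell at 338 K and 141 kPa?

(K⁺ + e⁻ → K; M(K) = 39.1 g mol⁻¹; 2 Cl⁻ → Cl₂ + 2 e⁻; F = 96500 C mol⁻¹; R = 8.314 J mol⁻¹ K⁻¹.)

n(K) = 7.95 / 39.1 = 0.2033 mol, so n(e⁻) = 1 × 0.2033 = 0.2033 mol.
The cells are in series, so the same 0.2033 mol of electrons passes through the second cell.
2 Cl⁻ → Cl₂ + 2 e⁻ — 2 mol e⁻ per mol Cl₂, so n(Cl₂) = 0.2033/2 = 0.1017 mol.
V = nRT/P = (0.1017 × 8.314 × 338) / (141 × 10³) = 0.00203 m³ = 2.03 L.

2.03 L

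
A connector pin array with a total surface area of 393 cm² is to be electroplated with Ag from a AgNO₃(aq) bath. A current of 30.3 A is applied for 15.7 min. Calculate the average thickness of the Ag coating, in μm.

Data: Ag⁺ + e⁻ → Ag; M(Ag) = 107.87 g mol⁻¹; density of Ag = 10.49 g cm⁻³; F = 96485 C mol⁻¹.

Q = I·t = 30.30 × 942.00 = 28540 C; n(e⁻) = 0.2958 mol.
n(Ag) = n(e⁻)/1 = 0.2958 mol, so m = 0.2958 × 107.87 = 31.91 g.
Volume = m/ρ = 31.91 / 10.49 = 3.042 cm³.
Thickness = V/A = 3.042 / 393 = 0.00774 cm = 77.4 μm.

77.4 μm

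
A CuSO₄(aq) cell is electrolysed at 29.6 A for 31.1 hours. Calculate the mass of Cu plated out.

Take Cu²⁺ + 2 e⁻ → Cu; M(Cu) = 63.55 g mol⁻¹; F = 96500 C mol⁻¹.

1090 g

Q = I·t = 29.60 A × 111960 s = 3314000 C.
n(e⁻) = Q/F = 3314000 / 96500 = 34.34 mol.
Cu²⁺ + 2 e⁻ → Cu, so n(Cu) = n(e⁻)/2 = 17.17 mol.
m = n·M = 17.17 × 63.55 = 1090 g.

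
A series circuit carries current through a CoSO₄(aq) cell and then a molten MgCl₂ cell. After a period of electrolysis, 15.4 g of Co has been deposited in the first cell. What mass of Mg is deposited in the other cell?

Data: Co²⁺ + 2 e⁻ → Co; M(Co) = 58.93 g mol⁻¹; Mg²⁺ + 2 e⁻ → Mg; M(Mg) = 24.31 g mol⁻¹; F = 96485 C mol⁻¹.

6.35 g

n(Co) = 15.4 / 58.93 = 0.2613 mol.
Since Co²⁺ + 2 e⁻ → Co, n(e⁻) passed = 2 × 0.2613 = 0.5227 mol.
Cells in series carry the same charge, so the same 0.5227 mol of electrons passes through cell 2.
Mg²⁺ + 2 e⁻ → Mg, so n(Mg) = 0.5227 / 2 = 0.2613 mol.
m(Mg) = 0.2613 × 24.31 = 6.35 g.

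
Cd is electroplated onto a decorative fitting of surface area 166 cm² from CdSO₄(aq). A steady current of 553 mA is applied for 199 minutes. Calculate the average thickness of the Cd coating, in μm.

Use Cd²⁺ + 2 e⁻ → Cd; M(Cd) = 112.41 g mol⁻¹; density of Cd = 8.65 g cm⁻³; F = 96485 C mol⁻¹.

Q = I·t = 0.5530 × 11940 = 6603 C; n(e⁻) = 0.06843 mol.
n(Cd) = n(e⁻)/2 = 0.03422 mol, so m = 0.03422 × 112.41 = 3.846 g.
Volume = m/ρ = 3.846 / 8.65 = 0.4447 cm³.
Thickness = V/A = 0.4447 / 166 = 0.00268 cm = 26.8 μm.

26.8 μm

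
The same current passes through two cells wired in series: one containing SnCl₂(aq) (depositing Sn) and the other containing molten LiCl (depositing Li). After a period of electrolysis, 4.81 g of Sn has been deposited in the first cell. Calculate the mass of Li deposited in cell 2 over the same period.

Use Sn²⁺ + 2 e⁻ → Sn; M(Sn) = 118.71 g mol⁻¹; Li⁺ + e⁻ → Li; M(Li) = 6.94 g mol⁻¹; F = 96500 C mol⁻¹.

0.562 g

n(Sn) = 4.81 / 118.71 = 0.04052 mol.
Since Sn²⁺ + 2 e⁻ → Sn, n(e⁻) passed = 2 × 0.04052 = 0.08104 mol.
Cells in series carry the same charge, so the same 0.08104 mol of electrons passes through cell 2.
Li⁺ + e⁻ → Li, so n(Li) = 0.08104 / 1 = 0.08104 mol.
m(Li) = 0.08104 × 6.94 = 0.562 g.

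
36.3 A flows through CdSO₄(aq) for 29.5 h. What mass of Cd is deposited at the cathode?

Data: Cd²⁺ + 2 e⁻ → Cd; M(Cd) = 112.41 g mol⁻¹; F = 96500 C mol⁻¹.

2250 g

Q = I·t = 36.30 A × 106200 s = 3855000 C.
n(e⁻) = Q/F = 3855000 / 96500 = 39.95 mol.
Cd²⁺ + 2 e⁻ → Cd, so n(Cd) = n(e⁻)/2 = 19.97 mol.
m = n·M = 19.97 × 112.41 = 2250 g.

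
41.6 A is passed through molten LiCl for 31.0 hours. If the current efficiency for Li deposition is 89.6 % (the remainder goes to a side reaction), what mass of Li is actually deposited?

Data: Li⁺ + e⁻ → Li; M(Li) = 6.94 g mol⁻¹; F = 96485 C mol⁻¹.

299 g

Q = I·t = 41.60 × 111600 = 4643000 C.
n(e⁻) = 4643000/96485 = 48.12 mol; theoretically n(Li) = 48.12/1 = 48.12 mol, m_theo = 333.9 g.
At 89.6 % efficiency, m_actual = 0.896 × 333.9 = 299 g.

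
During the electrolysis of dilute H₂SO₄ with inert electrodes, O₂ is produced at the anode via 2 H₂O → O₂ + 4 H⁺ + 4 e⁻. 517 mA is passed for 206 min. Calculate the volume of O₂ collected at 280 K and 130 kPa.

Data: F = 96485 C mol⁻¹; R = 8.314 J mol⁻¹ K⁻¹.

Q = I·t = 0.5170 A × 12360 s = 6390 C.
n(e⁻) = Q/F = 6390 / 96485 = 0.06623 mol.
4 electrons are transferred per O₂ molecule, so n(O₂) = 0.06623 / 4 = 0.01656 mol.
V = nRT/P = (0.01656 × 8.314 × 280) / (130 × 10³ Pa) = 2.96 × 10⁻⁴ m³ = 0.296 L.

0.296 L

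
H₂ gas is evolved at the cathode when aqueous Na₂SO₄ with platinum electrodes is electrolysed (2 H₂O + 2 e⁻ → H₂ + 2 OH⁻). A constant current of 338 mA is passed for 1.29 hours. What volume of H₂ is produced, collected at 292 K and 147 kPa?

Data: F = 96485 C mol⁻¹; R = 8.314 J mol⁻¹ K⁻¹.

0.134 L

Q = I·t = 0.3380 A × 4644.0 s = 1570 C.
n(e⁻) = Q/F = 1570 / 96485 = 0.01627 mol.
2 electrons are transferred per H₂ molecule, so n(H₂) = 0.01627 / 2 = 0.008134 mol.
V = nRT/P = (0.008134 × 8.314 × 292) / (147 × 10³ Pa) = 1.34 × 10⁻⁴ m³ = 0.134 L.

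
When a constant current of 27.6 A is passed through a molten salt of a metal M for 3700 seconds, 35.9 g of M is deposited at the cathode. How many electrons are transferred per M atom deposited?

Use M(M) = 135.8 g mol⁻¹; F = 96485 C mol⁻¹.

Q = I·t = 27.60 A × 3700.0 s = 102100 C, so n(e⁻) = 102100/96485 = 1.058 mol.
n(M) deposited = 35.9 / 135.8 = 0.2644 mol.
Electrons per atom = n(e⁻)/n(M) = 1.058 / 0.2644 = 4.00 ≈ 4, so the ion is M⁴⁺.

4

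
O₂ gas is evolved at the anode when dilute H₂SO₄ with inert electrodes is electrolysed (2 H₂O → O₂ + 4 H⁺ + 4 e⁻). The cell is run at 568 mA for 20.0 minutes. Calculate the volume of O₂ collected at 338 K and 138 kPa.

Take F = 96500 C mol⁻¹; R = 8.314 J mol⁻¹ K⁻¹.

0.0360 L

Q = I·t = 0.5680 A × 1200.0 s = 681.6 C.
n(e⁻) = Q/F = 681.6 / 96500 = 0.007063 mol.
4 electrons are transferred per O₂ molecule, so n(O₂) = 0.007063 / 4 = 0.001766 mol.
V = nRT/P = (0.001766 × 8.314 × 338) / (138 × 10³ Pa) = 3.60 × 10⁻⁵ m³ = 0.0360 L.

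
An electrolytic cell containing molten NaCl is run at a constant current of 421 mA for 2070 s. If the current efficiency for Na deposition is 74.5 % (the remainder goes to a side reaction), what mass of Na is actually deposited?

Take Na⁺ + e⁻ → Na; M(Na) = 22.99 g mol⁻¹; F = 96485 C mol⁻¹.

Q = I·t = 0.4210 × 2070.0 = 871.5 C.
n(e⁻) = 871.5/96485 = 0.009032 mol; theoretically n(Na) = 0.009032/1 = 0.009032 mol, m_theo = 0.2076 g.
At 74.5 % efficiency, m_actual = 0.745 × 0.2076 = 0.155 g.

0.155 g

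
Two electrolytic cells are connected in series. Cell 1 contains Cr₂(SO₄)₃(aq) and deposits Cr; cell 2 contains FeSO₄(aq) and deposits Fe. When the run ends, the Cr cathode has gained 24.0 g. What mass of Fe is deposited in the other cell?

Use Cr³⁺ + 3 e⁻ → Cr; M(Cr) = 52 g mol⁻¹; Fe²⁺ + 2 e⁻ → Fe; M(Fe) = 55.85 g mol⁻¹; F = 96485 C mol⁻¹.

38.7 g

n(Cr) = 24.0 / 52 = 0.4615 mol.
Since Cr³⁺ + 3 e⁻ → Cr, n(e⁻) passed = 3 × 0.4615 = 1.385 mol.
Cells in series carry the same charge, so the same 1.385 mol of electrons passes through cell 2.
Fe²⁺ + 2 e⁻ → Fe, so n(Fe) = 1.385 / 2 = 0.6923 mol.
m(Fe) = 0.6923 × 55.85 = 38.7 g.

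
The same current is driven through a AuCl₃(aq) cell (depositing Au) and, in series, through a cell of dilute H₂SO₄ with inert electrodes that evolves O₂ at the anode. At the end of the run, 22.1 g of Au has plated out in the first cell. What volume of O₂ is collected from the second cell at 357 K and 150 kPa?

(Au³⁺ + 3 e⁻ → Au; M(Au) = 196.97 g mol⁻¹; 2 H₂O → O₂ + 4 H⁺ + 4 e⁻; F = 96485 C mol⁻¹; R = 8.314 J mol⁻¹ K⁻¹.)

1.67 L

n(Au) = 22.1 / 196.97 = 0.1122 mol, so n(e⁻) = 3 × 0.1122 = 0.3366 mol.
The cells are in series, so the same 0.3366 mol of electrons passes through the second cell.
2 H₂O → O₂ + 4 H⁺ + 4 e⁻ — 4 mol e⁻ per mol O₂, so n(O₂) = 0.3366/4 = 0.08415 mol.
V = nRT/P = (0.08415 × 8.314 × 357) / (150 × 10³) = 0.00167 m³ = 1.67 L.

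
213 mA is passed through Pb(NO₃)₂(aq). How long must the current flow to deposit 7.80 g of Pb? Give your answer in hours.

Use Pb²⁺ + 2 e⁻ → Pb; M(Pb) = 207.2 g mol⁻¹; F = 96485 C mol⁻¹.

n(Pb) = m/M = 7.80 / 207.2 = 0.03764 mol.
Each Pb atom requires 2 electrons, so n(e⁻) = 2 × 0.03764 = 0.07529 mol.
Q = n(e⁻)·F = 0.07529 × 96485 = 7264 C.
t = Q/I = 7264 / 0.2130 A = 34100 s = 9.47 h.

9.47 h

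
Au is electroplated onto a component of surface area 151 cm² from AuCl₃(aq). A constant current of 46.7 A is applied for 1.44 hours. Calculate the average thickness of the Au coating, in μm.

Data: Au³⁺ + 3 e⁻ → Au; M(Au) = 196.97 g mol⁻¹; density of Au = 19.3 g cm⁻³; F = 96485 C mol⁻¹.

565 μm

Q = I·t = 46.70 × 5184.0 = 242100 C; n(e⁻) = 2.509 mol.
n(Au) = n(e⁻)/3 = 0.8364 mol, so m = 0.8364 × 196.97 = 164.7 g.
Volume = m/ρ = 164.7 / 19.3 = 8.536 cm³.
Thickness = V/A = 8.536 / 151 = 0.0565 cm = 565 μm.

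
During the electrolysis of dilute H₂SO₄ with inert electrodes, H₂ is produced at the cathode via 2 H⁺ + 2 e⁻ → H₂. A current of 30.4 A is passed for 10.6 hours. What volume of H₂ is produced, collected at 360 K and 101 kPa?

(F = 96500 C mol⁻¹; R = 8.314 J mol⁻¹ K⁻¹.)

Q = I·t = 30.40 A × 38160 s = 1160000 C.
n(e⁻) = Q/F = 1160000 / 96500 = 12.02 mol.
2 electrons are transferred per H₂ molecule, so n(H₂) = 12.02 / 2 = 6.011 mol.
V = nRT/P = (6.011 × 8.314 × 360) / (101 × 10³ Pa) = 0.178 m³ = 178 L.

178 L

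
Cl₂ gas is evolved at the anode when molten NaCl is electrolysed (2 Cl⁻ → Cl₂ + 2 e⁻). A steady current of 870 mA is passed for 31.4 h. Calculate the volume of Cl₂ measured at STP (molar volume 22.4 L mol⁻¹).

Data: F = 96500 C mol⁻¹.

Q = I·t = 0.8700 A × 113040 s = 98340 C.
n(e⁻) = Q/F = 98340 / 96500 = 1.019 mol.
2 electrons are transferred per Cl₂ molecule, so n(Cl₂) = 1.019 / 2 = 0.5096 mol.
V = n × V_m = 0.5096 × 22.4 = 11.4 L.

11.4 L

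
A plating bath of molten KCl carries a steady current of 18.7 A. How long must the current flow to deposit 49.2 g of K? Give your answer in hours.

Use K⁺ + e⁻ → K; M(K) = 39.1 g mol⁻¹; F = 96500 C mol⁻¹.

n(K) = m/M = 49.2 / 39.1 = 1.258 mol.
Each K atom requires 1 electron, so n(e⁻) = 1 × 1.258 = 1.258 mol.
Q = n(e⁻)·F = 1.258 × 96500 = 121400 C.
t = Q/I = 121400 / 18.70 A = 6493 s = 1.80 h.

1.80 h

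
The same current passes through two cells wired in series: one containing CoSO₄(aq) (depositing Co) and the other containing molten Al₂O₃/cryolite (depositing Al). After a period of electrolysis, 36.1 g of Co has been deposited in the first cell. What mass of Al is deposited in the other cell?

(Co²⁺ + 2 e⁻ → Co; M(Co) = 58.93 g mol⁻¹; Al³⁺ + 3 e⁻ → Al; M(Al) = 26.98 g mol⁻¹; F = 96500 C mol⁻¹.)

n(Co) = 36.1 / 58.93 = 0.6126 mol.
Since Co²⁺ + 2 e⁻ → Co, n(e⁻) passed = 2 × 0.6126 = 1.225 mol.
Cells in series carry the same charge, so the same 1.225 mol of electrons passes through cell 2.
Al³⁺ + 3 e⁻ → Al, so n(Al) = 1.225 / 3 = 0.4084 mol.
m(Al) = 0.4084 × 26.98 = 11.0 g.

11.0 g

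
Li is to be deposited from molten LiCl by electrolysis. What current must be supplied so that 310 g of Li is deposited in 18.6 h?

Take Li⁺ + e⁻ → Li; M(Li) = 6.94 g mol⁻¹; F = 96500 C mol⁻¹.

64.4 A

n(Li) = 310 / 6.94 = 44.67 mol.
n(e⁻) = 1 × 44.67 = 44.67 mol.
Q = n(e⁻)·F = 44.67 × 96500 = 4311000 C.
I = Q/t = 4311000 / 66960 s = 64.4 A.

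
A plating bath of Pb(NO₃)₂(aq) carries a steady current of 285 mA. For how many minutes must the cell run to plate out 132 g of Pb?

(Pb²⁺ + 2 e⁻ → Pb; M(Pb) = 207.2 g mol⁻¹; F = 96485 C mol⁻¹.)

n(Pb) = m/M = 132 / 207.2 = 0.6371 mol.
Each Pb atom requires 2 electrons, so n(e⁻) = 2 × 0.6371 = 1.274 mol.
Q = n(e⁻)·F = 1.274 × 96485 = 122900 C.
t = Q/I = 122900 / 0.2850 A = 431300 s = 7190 min.

7190 min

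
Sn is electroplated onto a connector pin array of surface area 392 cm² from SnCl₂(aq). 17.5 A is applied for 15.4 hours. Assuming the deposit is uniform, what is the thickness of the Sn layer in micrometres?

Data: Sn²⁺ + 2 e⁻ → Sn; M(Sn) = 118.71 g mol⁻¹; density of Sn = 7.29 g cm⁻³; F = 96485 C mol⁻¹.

2090 μm

Q = I·t = 17.50 × 55440 = 970200 C; n(e⁻) = 10.06 mol.
n(Sn) = n(e⁻)/2 = 5.028 mol, so m = 5.028 × 118.71 = 596.8 g.
Volume = m/ρ = 596.8 / 7.29 = 81.87 cm³.
Thickness = V/A = 81.87 / 392 = 0.209 cm = 2090 μm.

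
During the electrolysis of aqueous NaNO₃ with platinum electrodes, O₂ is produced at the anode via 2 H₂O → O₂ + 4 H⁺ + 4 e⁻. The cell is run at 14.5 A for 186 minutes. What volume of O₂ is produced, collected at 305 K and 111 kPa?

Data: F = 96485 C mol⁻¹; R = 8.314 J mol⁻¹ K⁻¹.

9.58 L

Q = I·t = 14.50 A × 11160 s = 161800 C.
n(e⁻) = Q/F = 161800 / 96485 = 1.677 mol.
4 electrons are transferred per O₂ molecule, so n(O₂) = 1.677 / 4 = 0.4193 mol.
V = nRT/P = (0.4193 × 8.314 × 305) / (111 × 10³ Pa) = 0.00958 m³ = 9.58 L.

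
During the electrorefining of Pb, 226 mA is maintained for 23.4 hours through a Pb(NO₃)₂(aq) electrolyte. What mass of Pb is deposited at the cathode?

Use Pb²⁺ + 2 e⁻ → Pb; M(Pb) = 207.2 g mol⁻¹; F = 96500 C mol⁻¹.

Q = I·t = 0.2260 A × 84240 s = 19040 C.
n(e⁻) = Q/F = 19040 / 96500 = 0.1973 mol.
Pb²⁺ + 2 e⁻ → Pb, so n(Pb) = n(e⁻)/2 = 0.09864 mol.
m = n·M = 0.09864 × 207.2 = 20.4 g.

20.4 g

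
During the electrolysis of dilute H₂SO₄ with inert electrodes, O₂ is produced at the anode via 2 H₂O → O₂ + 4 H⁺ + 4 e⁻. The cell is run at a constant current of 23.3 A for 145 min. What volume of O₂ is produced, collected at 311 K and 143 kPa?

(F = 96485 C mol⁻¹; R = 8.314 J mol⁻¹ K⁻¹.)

Q = I·t = 23.30 A × 8700.0 s = 202700 C.
n(e⁻) = Q/F = 202700 / 96485 = 2.101 mol.
4 electrons are transferred per O₂ molecule, so n(O₂) = 2.101 / 4 = 0.5252 mol.
V = nRT/P = (0.5252 × 8.314 × 311) / (143 × 10³ Pa) = 0.00950 m³ = 9.50 L.

9.50 L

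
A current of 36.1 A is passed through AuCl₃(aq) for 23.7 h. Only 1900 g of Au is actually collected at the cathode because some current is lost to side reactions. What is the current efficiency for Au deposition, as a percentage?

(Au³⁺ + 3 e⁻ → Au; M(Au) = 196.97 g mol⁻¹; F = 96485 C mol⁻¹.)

90.7 %

Q = I·t = 36.10 × 85320 = 3080000 C; n(e⁻) = 3080000/96485 = 31.92 mol.
Theoretical n(Au) = n(e⁻)/3 = 10.64 mol, i.e. m_theo = 10.64 × 196.97 = 2096 g.
Efficiency = m_actual / m_theo = 1900 / 2096 = 90.7 %.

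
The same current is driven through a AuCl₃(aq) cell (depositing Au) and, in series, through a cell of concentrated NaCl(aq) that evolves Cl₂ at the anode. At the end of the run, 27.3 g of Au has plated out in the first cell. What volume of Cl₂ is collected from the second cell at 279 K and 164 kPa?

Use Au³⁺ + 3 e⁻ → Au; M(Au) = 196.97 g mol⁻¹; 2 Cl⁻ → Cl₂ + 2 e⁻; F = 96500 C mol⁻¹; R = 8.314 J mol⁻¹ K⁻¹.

n(Au) = 27.3 / 196.97 = 0.1386 mol, so n(e⁻) = 3 × 0.1386 = 0.4158 mol.
The cells are in series, so the same 0.4158 mol of electrons passes through the second cell.
2 Cl⁻ → Cl₂ + 2 e⁻ — 2 mol e⁻ per mol Cl₂, so n(Cl₂) = 0.4158/2 = 0.2079 mol.
V = nRT/P = (0.2079 × 8.314 × 279) / (164 × 10³) = 0.00294 m³ = 2.94 L.

2.94 L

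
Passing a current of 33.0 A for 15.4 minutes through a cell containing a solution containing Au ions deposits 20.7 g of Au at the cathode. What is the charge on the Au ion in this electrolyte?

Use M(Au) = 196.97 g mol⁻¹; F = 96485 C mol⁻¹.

+3

Q = I·t = 33.00 A × 924.00 s = 30490 C, so n(e⁻) = 30490/96485 = 0.3160 mol.
n(Au) deposited = 20.7 / 196.97 = 0.1051 mol.
Electrons per atom = n(e⁻)/n(Au) = 0.3160 / 0.1051 = 3.01 ≈ 3, so the ion is Au³⁺.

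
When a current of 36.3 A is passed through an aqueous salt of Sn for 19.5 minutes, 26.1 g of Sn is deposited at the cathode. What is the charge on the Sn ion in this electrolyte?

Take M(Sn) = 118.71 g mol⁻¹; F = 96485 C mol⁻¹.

Q = I·t = 36.30 A × 1170.0 s = 42470 C, so n(e⁻) = 42470/96485 = 0.4402 mol.
n(Sn) deposited = 26.1 / 118.71 = 0.2199 mol.
Electrons per atom = n(e⁻)/n(Sn) = 0.4402 / 0.2199 = 2.00 ≈ 2, so the ion is Sn²⁺.

+2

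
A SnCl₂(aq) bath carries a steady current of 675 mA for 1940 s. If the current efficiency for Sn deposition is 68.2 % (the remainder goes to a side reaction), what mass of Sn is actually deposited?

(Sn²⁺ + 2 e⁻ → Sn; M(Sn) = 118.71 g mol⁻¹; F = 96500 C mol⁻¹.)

0.549 g

Q = I·t = 0.6750 × 1940.0 = 1310 C.
n(e⁻) = 1310/96500 = 0.01357 mol; theoretically n(Sn) = 0.01357/2 = 0.006785 mol, m_theo = 0.8054 g.
At 68.2 % efficiency, m_actual = 0.682 × 0.8054 = 0.549 g.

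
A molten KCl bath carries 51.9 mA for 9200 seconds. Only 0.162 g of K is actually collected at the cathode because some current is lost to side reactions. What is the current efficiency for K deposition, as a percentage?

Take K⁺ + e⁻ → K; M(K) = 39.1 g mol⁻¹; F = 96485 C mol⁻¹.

83.7 %

Q = I·t = 0.05190 × 9200.0 = 477.5 C; n(e⁻) = 477.5/96485 = 0.004949 mol.
Theoretical n(K) = n(e⁻)/1 = 0.004949 mol, i.e. m_theo = 0.004949 × 39.1 = 0.1935 g.
Efficiency = m_actual / m_theo = 0.162 / 0.1935 = 83.7 %.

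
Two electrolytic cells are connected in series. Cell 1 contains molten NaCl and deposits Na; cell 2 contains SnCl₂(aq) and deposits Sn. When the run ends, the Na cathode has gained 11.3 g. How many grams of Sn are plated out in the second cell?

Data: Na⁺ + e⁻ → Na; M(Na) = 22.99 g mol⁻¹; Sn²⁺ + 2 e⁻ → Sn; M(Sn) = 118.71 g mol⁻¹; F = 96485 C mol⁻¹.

29.2 g

n(Na) = 11.3 / 22.99 = 0.4915 mol.
Since Na⁺ + e⁻ → Na, n(e⁻) passed = 1 × 0.4915 = 0.4915 mol.
Cells in series carry the same charge, so the same 0.4915 mol of electrons passes through cell 2.
Sn²⁺ + 2 e⁻ → Sn, so n(Sn) = 0.4915 / 2 = 0.2458 mol.
m(Sn) = 0.2458 × 118.71 = 29.2 g.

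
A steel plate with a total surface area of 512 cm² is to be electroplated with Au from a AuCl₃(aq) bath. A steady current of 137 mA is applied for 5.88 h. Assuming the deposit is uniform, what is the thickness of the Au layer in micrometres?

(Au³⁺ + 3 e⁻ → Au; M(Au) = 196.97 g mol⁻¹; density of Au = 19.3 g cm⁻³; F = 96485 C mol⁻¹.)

2.00 μm

Q = I·t = 0.1370 × 21168 = 2900 C; n(e⁻) = 0.03006 mol.
n(Au) = n(e⁻)/3 = 0.01002 mol, so m = 0.01002 × 196.97 = 1.973 g.
Volume = m/ρ = 1.973 / 19.3 = 0.1022 cm³.
Thickness = V/A = 0.1022 / 512 = 2.00 × 10⁻⁴ cm = 2.00 μm.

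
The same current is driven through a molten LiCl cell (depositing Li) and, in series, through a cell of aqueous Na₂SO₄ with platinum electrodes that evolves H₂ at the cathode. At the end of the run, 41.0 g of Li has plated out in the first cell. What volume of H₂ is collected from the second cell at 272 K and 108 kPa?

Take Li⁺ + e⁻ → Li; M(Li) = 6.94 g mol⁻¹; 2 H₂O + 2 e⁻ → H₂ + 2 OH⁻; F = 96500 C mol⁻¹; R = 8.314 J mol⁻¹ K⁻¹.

n(Li) = 41.0 / 6.94 = 5.908 mol, so n(e⁻) = 1 × 5.908 = 5.908 mol.
The cells are in series, so the same 5.908 mol of electrons passes through the second cell.
2 H₂O + 2 e⁻ → H₂ + 2 OH⁻ — 2 mol e⁻ per mol H₂, so n(H₂) = 5.908/2 = 2.954 mol.
V = nRT/P = (2.954 × 8.314 × 272) / (108 × 10³) = 0.0619 m³ = 61.9 L.

61.9 L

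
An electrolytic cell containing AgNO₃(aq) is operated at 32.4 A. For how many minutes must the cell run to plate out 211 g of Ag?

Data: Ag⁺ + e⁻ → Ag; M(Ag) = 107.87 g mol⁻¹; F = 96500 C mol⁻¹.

97.1 min

n(Ag) = m/M = 211 / 107.87 = 1.956 mol.
Each Ag atom requires 1 electron, so n(e⁻) = 1 × 1.956 = 1.956 mol.
Q = n(e⁻)·F = 1.956 × 96500 = 188800 C.
t = Q/I = 188800 / 32.40 A = 5826 s = 97.1 min.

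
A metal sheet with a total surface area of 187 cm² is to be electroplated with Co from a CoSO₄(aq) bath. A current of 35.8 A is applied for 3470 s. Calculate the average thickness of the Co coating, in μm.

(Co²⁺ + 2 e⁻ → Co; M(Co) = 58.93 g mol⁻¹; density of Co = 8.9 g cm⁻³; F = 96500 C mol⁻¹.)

Q = I·t = 35.80 × 3470.0 = 124200 C; n(e⁻) = 1.287 mol.
n(Co) = n(e⁻)/2 = 0.6437 mol, so m = 0.6437 × 58.93 = 37.93 g.
Volume = m/ρ = 37.93 / 8.9 = 4.262 cm³.
Thickness = V/A = 4.262 / 187 = 0.0228 cm = 228 μm.

228 μm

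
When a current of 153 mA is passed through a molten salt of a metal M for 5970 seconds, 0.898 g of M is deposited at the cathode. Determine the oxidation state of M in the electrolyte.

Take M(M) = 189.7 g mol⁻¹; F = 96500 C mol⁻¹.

Q = I·t = 0.1530 A × 5970.0 s = 913.4 C, so n(e⁻) = 913.4/96500 = 0.009465 mol.
n(M) deposited = 0.898 / 189.7 = 0.004734 mol.
Electrons per atom = n(e⁻)/n(M) = 0.009465 / 0.004734 = 2.00 ≈ 2, so the ion is M²⁺.

+2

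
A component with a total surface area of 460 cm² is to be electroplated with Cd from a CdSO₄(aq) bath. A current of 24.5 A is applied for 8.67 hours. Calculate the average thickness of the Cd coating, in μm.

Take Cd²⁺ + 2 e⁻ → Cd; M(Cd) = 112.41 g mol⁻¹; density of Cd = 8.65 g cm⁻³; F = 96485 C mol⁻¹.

1120 μm

Q = I·t = 24.50 × 31212 = 764700 C; n(e⁻) = 7.926 mol.
n(Cd) = n(e⁻)/2 = 3.963 mol, so m = 3.963 × 112.41 = 445.5 g.
Volume = m/ρ = 445.5 / 8.65 = 51.50 cm³.
Thickness = V/A = 51.50 / 460 = 0.112 cm = 1120 μm.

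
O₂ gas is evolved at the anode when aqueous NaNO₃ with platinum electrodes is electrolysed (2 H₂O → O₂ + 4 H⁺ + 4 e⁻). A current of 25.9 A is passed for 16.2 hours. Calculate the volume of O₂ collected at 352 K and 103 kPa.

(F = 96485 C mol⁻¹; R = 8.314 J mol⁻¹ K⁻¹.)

111 L

Q = I·t = 25.90 A × 58320 s = 1510000 C.
n(e⁻) = Q/F = 1510000 / 96485 = 15.66 mol.
4 electrons are transferred per O₂ molecule, so n(O₂) = 15.66 / 4 = 3.914 mol.
V = nRT/P = (3.914 × 8.314 × 352) / (103 × 10³ Pa) = 0.111 m³ = 111 L.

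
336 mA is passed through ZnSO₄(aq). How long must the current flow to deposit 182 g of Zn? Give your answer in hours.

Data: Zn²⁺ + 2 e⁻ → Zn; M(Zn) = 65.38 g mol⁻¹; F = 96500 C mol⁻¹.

444 h

n(Zn) = m/M = 182 / 65.38 = 2.784 mol.
Each Zn atom requires 2 electrons, so n(e⁻) = 2 × 2.784 = 5.567 mol.
Q = n(e⁻)·F = 5.567 × 96500 = 537300 C.
t = Q/I = 537300 / 0.3360 A = 1599000 s = 444 h.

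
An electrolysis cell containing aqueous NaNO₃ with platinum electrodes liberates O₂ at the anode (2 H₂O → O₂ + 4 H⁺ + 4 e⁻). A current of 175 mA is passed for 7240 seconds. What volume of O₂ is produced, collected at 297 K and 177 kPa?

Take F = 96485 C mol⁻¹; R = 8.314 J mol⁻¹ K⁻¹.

Q = I·t = 0.1750 A × 7240.0 s = 1267 C.
n(e⁻) = Q/F = 1267 / 96485 = 0.01313 mol.
4 electrons are transferred per O₂ molecule, so n(O₂) = 0.01313 / 4 = 0.003283 mol.
V = nRT/P = (0.003283 × 8.314 × 297) / (177 × 10³ Pa) = 4.58 × 10⁻⁵ m³ = 0.0458 L.

0.0458 L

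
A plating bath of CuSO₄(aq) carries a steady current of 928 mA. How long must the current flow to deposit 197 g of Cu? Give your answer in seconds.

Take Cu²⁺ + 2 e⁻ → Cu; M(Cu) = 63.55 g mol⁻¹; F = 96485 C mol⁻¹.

6.45 × 10⁵ s

n(Cu) = m/M = 197 / 63.55 = 3.100 mol.
Each Cu atom requires 2 electrons, so n(e⁻) = 2 × 3.100 = 6.200 mol.
Q = n(e⁻)·F = 6.200 × 96485 = 598200 C.
t = Q/I = 598200 / 0.9280 A = 644600 s.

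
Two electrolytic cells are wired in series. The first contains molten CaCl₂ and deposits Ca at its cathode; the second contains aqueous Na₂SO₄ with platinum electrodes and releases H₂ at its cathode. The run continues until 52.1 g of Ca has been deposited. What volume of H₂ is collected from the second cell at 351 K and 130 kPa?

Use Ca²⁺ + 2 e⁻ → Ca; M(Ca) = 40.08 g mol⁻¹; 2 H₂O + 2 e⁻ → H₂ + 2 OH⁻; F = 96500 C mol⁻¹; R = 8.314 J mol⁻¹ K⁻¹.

n(Ca) = 52.1 / 40.08 = 1.300 mol, so n(e⁻) = 2 × 1.300 = 2.600 mol.
The cells are in series, so the same 2.600 mol of electrons passes through the second cell.
2 H₂O + 2 e⁻ → H₂ + 2 OH⁻ — 2 mol e⁻ per mol H₂, so n(H₂) = 2.600/2 = 1.300 mol.
V = nRT/P = (1.300 × 8.314 × 351) / (130 × 10³) = 0.0292 m³ = 29.2 L.

29.2 L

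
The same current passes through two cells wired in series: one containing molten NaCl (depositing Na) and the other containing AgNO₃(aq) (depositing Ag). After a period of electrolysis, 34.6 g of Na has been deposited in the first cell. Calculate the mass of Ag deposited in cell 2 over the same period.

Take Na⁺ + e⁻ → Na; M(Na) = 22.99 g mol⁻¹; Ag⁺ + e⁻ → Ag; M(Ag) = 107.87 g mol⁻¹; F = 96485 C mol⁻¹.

n(Na) = 34.6 / 22.99 = 1.505 mol.
Since Na⁺ + e⁻ → Na, n(e⁻) passed = 1 × 1.505 = 1.505 mol.
Cells in series carry the same charge, so the same 1.505 mol of electrons passes through cell 2.
Ag⁺ + e⁻ → Ag, so n(Ag) = 1.505 / 1 = 1.505 mol.
m(Ag) = 1.505 × 107.87 = 162 g.

162 g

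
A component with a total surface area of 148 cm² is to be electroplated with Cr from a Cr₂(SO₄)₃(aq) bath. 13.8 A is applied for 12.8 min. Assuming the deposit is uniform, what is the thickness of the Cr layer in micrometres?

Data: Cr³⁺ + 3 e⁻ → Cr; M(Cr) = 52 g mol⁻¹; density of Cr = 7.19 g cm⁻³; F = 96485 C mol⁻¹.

Q = I·t = 13.80 × 768.00 = 10600 C; n(e⁻) = 0.1098 mol.
n(Cr) = n(e⁻)/3 = 0.03662 mol, so m = 0.03662 × 52 = 1.904 g.
Volume = m/ρ = 1.904 / 7.19 = 0.2648 cm³.
Thickness = V/A = 0.2648 / 148 = 0.00179 cm = 17.9 μm.

17.9 μm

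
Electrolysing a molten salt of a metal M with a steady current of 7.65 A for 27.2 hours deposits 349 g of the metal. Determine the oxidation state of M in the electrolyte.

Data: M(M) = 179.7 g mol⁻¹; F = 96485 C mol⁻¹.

Q = I·t = 7.650 A × 97920 s = 749100 C, so n(e⁻) = 749100/96485 = 7.764 mol.
n(M) deposited = 349 / 179.7 = 1.942 mol.
Electrons per atom = n(e⁻)/n(M) = 7.764 / 1.942 = 4.00 ≈ 4, so the ion is M⁴⁺.

+4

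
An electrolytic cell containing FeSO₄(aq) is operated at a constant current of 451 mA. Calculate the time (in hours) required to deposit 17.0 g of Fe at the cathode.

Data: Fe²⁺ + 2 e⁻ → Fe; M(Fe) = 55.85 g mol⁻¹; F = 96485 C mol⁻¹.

36.2 h

n(Fe) = m/M = 17.0 / 55.85 = 0.3044 mol.
Each Fe atom requires 2 electrons, so n(e⁻) = 2 × 0.3044 = 0.6088 mol.
Q = n(e⁻)·F = 0.6088 × 96485 = 58740 C.
t = Q/I = 58740 / 0.4510 A = 130200 s = 36.2 h.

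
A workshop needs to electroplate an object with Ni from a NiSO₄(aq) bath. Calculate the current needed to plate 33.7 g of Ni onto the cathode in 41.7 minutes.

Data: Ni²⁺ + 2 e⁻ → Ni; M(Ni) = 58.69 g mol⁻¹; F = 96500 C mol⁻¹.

n(Ni) = 33.7 / 58.69 = 0.5742 mol.
n(e⁻) = 2 × 0.5742 = 1.148 mol.
Q = n(e⁻)·F = 1.148 × 96500 = 110800 C.
I = Q/t = 110800 / 2502.0 s = 44.3 A.

44.3 A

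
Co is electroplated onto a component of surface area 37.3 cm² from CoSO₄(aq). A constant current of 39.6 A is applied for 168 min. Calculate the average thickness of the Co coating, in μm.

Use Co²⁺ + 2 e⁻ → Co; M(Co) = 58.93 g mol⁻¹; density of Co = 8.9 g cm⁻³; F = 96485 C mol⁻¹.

Q = I·t = 39.60 × 10080 = 399200 C; n(e⁻) = 4.137 mol.
n(Co) = n(e⁻)/2 = 2.069 mol, so m = 2.069 × 58.93 = 121.9 g.
Volume = m/ρ = 121.9 / 8.9 = 13.70 cm³.
Thickness = V/A = 13.70 / 37.3 = 0.367 cm = 3670 μm.

3670 μm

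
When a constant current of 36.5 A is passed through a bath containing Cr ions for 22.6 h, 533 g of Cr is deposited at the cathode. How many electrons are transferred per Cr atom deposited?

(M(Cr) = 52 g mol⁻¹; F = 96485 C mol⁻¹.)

3

Q = I·t = 36.50 A × 81360 s = 2970000 C, so n(e⁻) = 2970000/96485 = 30.78 mol.
n(Cr) deposited = 533 / 52 = 10.25 mol.
Electrons per atom = n(e⁻)/n(Cr) = 30.78 / 10.25 = 3.00 ≈ 3, so the ion is Cr³⁺.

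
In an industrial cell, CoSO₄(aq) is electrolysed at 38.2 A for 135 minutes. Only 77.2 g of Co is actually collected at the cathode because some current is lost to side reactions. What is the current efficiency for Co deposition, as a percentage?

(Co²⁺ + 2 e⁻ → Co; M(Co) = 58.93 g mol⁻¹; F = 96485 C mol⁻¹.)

81.7 %

Q = I·t = 38.20 × 8100.0 = 309400 C; n(e⁻) = 309400/96485 = 3.207 mol.
Theoretical n(Co) = n(e⁻)/2 = 1.603 mol, i.e. m_theo = 1.603 × 58.93 = 94.49 g.
Efficiency = m_actual / m_theo = 77.2 / 94.49 = 81.7 %.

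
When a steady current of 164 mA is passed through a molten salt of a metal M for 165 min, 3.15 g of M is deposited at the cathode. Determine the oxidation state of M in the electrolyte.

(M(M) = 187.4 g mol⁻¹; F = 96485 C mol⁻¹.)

+1

Q = I·t = 0.1640 A × 9900.0 s = 1624 C, so n(e⁻) = 1624/96485 = 0.01683 mol.
n(M) deposited = 3.15 / 187.4 = 0.01681 mol.
Electrons per atom = n(e⁻)/n(M) = 0.01683 / 0.01681 = 1.00 ≈ 1, so the ion is M⁺.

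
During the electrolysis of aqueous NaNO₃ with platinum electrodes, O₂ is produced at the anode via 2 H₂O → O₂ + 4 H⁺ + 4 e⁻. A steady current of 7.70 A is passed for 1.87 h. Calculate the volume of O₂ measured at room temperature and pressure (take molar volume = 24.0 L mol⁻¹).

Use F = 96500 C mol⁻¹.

3.22 L

Q = I·t = 7.700 A × 6732.0 s = 51840 C.
n(e⁻) = Q/F = 51840 / 96500 = 0.5372 mol.
4 electrons are transferred per O₂ molecule, so n(O₂) = 0.5372 / 4 = 0.1343 mol.
V = n × V_m = 0.1343 × 24.0 = 3.22 L.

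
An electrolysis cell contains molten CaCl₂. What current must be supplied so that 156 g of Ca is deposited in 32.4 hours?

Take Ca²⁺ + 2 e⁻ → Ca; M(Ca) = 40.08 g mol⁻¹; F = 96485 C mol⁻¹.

n(Ca) = 156 / 40.08 = 3.892 mol.
n(e⁻) = 2 × 3.892 = 7.784 mol.
Q = n(e⁻)·F = 7.784 × 96485 = 751100 C.
I = Q/t = 751100 / 116640 s = 6.44 A.

6.44 A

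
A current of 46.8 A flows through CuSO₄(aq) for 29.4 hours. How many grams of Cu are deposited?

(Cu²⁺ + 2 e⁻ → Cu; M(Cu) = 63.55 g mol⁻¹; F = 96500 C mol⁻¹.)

1630 g

Q = I·t = 46.80 A × 105840 s = 4953000 C.
n(e⁻) = Q/F = 4953000 / 96500 = 51.33 mol.
Cu²⁺ + 2 e⁻ → Cu, so n(Cu) = n(e⁻)/2 = 25.66 mol.
m = n·M = 25.66 × 63.55 = 1630 g.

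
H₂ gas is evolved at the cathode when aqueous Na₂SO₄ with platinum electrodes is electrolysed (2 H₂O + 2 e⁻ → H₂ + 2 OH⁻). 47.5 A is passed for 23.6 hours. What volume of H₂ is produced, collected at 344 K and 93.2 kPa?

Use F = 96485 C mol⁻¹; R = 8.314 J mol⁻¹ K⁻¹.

642 L

Q = I·t = 47.50 A × 84960 s = 4036000 C.
n(e⁻) = Q/F = 4036000 / 96485 = 41.83 mol.
2 electrons are transferred per H₂ molecule, so n(H₂) = 41.83 / 2 = 20.91 mol.
V = nRT/P = (20.91 × 8.314 × 344) / (93.2 × 10³ Pa) = 0.642 m³ = 642 L.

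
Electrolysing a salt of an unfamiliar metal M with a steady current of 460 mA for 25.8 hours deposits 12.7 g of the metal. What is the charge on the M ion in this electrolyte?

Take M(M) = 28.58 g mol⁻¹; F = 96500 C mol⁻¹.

Q = I·t = 0.4600 A × 92880 s = 42720 C, so n(e⁻) = 42720/96500 = 0.4427 mol.
n(M) deposited = 12.7 / 28.58 = 0.4444 mol.
Electrons per atom = n(e⁻)/n(M) = 0.4427 / 0.4444 = 0.996 ≈ 1, so the ion is M⁺.

+1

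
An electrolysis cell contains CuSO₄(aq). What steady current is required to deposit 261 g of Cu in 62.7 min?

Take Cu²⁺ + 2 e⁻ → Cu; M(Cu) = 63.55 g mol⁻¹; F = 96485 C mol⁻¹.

211 A

n(Cu) = 261 / 63.55 = 4.107 mol.
n(e⁻) = 2 × 4.107 = 8.214 mol.
Q = n(e⁻)·F = 8.214 × 96485 = 792500 C.
I = Q/t = 792500 / 3762.0 s = 211 A.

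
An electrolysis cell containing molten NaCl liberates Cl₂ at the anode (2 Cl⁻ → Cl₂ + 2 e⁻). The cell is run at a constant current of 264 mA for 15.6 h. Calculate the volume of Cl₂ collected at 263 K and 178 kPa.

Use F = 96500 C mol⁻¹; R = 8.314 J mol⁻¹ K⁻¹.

0.944 L

Q = I·t = 0.2640 A × 56160 s = 14830 C.
n(e⁻) = Q/F = 14830 / 96500 = 0.1536 mol.
2 electrons are transferred per Cl₂ molecule, so n(Cl₂) = 0.1536 / 2 = 0.07682 mol.
V = nRT/P = (0.07682 × 8.314 × 263) / (178 × 10³ Pa) = 9.44 × 10⁻⁴ m³ = 0.944 L.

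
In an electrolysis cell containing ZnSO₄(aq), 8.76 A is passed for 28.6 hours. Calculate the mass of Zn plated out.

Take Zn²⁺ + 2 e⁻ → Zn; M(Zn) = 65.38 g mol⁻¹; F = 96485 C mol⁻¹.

306 g

Q = I·t = 8.760 A × 102960 s = 901900 C.
n(e⁻) = Q/F = 901900 / 96485 = 9.348 mol.
Zn²⁺ + 2 e⁻ → Zn, so n(Zn) = n(e⁻)/2 = 4.674 mol.
m = n·M = 4.674 × 65.38 = 306 g.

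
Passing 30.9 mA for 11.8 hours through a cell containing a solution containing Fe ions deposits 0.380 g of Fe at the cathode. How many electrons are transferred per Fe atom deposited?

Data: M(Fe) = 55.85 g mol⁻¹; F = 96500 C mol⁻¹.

Q = I·t = 0.03090 A × 42480 s = 1313 C, so n(e⁻) = 1313/96500 = 0.01360 mol.
n(Fe) deposited = 0.380 / 55.85 = 0.006804 mol.
Electrons per atom = n(e⁻)/n(Fe) = 0.01360 / 0.006804 = 2.00 ≈ 2, so the ion is Fe²⁺.

2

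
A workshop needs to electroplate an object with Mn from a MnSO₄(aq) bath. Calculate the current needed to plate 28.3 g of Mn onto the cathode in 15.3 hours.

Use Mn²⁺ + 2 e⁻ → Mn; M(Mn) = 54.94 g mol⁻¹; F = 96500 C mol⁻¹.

n(Mn) = 28.3 / 54.94 = 0.5151 mol.
n(e⁻) = 2 × 0.5151 = 1.030 mol.
Q = n(e⁻)·F = 1.030 × 96500 = 99420 C.
I = Q/t = 99420 / 55080 s = 1.80 A.

1.80 A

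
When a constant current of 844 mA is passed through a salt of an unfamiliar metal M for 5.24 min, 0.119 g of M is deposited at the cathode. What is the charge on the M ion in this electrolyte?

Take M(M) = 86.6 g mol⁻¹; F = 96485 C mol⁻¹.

+2

Q = I·t = 0.8440 A × 314.40 s = 265.4 C, so n(e⁻) = 265.4/96485 = 0.002750 mol.
n(M) deposited = 0.119 / 86.6 = 0.001374 mol.
Electrons per atom = n(e⁻)/n(M) = 0.002750 / 0.001374 = 2.00 ≈ 2, so the ion is M²⁺.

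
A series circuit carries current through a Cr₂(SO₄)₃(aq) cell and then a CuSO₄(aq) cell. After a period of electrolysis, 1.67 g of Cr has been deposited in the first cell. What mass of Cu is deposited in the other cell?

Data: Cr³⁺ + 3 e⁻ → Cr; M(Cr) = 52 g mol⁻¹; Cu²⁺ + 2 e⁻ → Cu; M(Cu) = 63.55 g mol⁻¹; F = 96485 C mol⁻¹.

n(Cr) = 1.67 / 52 = 0.03212 mol.
Since Cr³⁺ + 3 e⁻ → Cr, n(e⁻) passed = 3 × 0.03212 = 0.09635 mol.
Cells in series carry the same charge, so the same 0.09635 mol of electrons passes through cell 2.
Cu²⁺ + 2 e⁻ → Cu, so n(Cu) = 0.09635 / 2 = 0.04817 mol.
m(Cu) = 0.04817 × 63.55 = 3.06 g.

3.06 g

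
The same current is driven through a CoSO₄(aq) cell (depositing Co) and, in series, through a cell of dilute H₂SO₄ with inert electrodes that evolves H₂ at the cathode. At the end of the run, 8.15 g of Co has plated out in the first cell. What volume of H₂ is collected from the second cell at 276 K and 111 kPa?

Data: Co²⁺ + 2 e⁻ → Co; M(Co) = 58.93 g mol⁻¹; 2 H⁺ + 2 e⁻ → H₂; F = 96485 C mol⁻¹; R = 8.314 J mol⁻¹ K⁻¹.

n(Co) = 8.15 / 58.93 = 0.1383 mol, so n(e⁻) = 2 × 0.1383 = 0.2766 mol.
The cells are in series, so the same 0.2766 mol of electrons passes through the second cell.
2 H⁺ + 2 e⁻ → H₂ — 2 mol e⁻ per mol H₂, so n(H₂) = 0.2766/2 = 0.1383 mol.
V = nRT/P = (0.1383 × 8.314 × 276) / (111 × 10³) = 0.00286 m³ = 2.86 L.

2.86 L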